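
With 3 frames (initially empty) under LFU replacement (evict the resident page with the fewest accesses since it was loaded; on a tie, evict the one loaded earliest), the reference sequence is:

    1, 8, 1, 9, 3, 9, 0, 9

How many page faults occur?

5

1: miss, frames [1]
8: miss, frames [1, 8]
1: hit
9: miss, frames [1, 8, 9]
3: miss, evict 8, frames [1, 9, 3]
9: hit
0: miss, evict 3, frames [1, 9, 0]
9: hit
Page faults: 5.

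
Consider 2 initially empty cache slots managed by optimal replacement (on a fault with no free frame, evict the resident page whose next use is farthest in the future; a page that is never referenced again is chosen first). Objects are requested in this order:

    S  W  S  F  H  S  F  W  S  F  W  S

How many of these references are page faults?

S -> miss, frames [S]
W -> miss, frames [S, W]
S -> hit
F -> miss, evict W, frames [S, F]
H -> miss, evict F, frames [S, H]
S -> hit
F -> miss, evict H, frames [S, F]
W -> miss, evict F, frames [S, W]
S -> hit
F -> miss, evict S, frames [W, F]
W -> hit
S -> miss, evict F, frames [W, S]
Page faults: 8.

8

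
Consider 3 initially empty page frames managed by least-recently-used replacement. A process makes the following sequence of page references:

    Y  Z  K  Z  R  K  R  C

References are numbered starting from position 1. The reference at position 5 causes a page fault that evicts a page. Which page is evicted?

pos 1: Y → fault, frames [Y]
pos 2: Z → fault, frames [Y, Z]
pos 3: K → fault, frames [Y, Z, K]
pos 4: Z → hit
pos 5: R → fault, evict Y, frames [K, Z, R]
At position 5, page Y is evicted.

Y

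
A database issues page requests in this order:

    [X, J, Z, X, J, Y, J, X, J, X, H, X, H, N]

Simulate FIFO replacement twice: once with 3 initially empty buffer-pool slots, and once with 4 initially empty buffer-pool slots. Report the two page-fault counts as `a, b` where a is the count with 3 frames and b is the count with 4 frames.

8, 7

3 frames: F F F . . F . F F . F . . F → 8 faults.
4 frames: F F F . . F . . . . F F . F → 7 faults.
7 < 8: adding a frame reduced faults, as is typical.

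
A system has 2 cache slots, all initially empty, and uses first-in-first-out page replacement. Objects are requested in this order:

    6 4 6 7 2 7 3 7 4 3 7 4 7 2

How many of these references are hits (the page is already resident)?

6 -> miss, frames {6}
4 -> miss, frames {6,4}
6 -> hit
7 -> miss, evict 6, frames {4,7}
2 -> miss, evict 4, frames {7,2}
7 -> hit
3 -> miss, evict 7, frames {2,3}
7 -> miss, evict 2, frames {3,7}
4 -> miss, evict 3, frames {7,4}
3 -> miss, evict 7, frames {4,3}
7 -> miss, evict 4, frames {3,7}
4 -> miss, evict 3, frames {7,4}
7 -> hit
2 -> miss, evict 7, frames {4,2}
Hits: 3.

3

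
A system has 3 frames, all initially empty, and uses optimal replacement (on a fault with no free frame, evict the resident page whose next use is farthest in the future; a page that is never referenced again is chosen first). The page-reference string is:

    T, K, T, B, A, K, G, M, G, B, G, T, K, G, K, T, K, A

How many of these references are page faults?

9

T -> fault, frames (T)
K -> fault, frames (T K)
T -> hit
B -> fault, frames (T K B)
A -> fault, evict T, frames (K B A)
K -> hit
G -> fault, evict A, frames (K B G)
M -> fault, evict K, frames (B G M)
G -> hit
B -> hit
G -> hit
T -> fault, evict M, frames (B G T)
K -> fault, evict B, frames (G T K)
G -> hit
K -> hit
T -> hit
K -> hit
A -> fault, evict K, frames (G T A)
Page faults: 9.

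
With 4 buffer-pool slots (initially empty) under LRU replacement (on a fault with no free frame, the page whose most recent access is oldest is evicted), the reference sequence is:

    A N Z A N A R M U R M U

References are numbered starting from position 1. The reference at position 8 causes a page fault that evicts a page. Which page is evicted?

Z

pos 1: A → miss, frames [A]
pos 2: N → miss, frames [A, N]
pos 3: Z → miss, frames [A, N, Z]
pos 4: A → hit
pos 5: N → hit
pos 6: A → hit
pos 7: R → miss, frames [Z, N, A, R]
pos 8: M → miss, evict Z, frames [N, A, R, M]
At position 8, page Z is evicted.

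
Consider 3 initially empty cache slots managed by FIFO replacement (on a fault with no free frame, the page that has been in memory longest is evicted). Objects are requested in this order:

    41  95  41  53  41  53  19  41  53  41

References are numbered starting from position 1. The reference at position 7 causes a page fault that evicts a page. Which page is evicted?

41

pos 1: 41 -> miss, frames {41}
pos 2: 95 -> miss, frames {41,95}
pos 3: 41 -> hit
pos 4: 53 -> miss, frames {41,95,53}
pos 5: 41 -> hit
pos 6: 53 -> hit
pos 7: 19 -> miss, evict 41, frames {95,53,19}
At position 7, page 41 is evicted.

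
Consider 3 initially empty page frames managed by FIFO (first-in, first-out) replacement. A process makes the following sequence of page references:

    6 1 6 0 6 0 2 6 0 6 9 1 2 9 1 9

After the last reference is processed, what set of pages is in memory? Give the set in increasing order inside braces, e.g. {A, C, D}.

{1, 2, 9}

6: miss, frames (6)
1: miss, frames (6 1)
6: hit
0: miss, frames (6 1 0)
6: hit
0: hit
2: miss, evict 6, frames (1 0 2)
6: miss, evict 1, frames (0 2 6)
0: hit
6: hit
9: miss, evict 0, frames (2 6 9)
1: miss, evict 2, frames (6 9 1)
2: miss, evict 6, frames (9 1 2)
9: hit
1: hit
9: hit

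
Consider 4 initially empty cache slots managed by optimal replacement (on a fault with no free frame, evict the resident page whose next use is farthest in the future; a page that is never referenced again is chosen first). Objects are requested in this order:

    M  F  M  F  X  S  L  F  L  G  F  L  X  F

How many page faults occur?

M: fault, frames (M)
F: fault, frames (M F)
M: hit
F: hit
X: fault, frames (M F X)
S: fault, frames (M F X S)
L: fault, evict S, frames (M F X L)
F: hit
L: hit
G: fault, evict M, frames (F X L G)
F: hit
L: hit
X: hit
F: hit
Page faults: 6.

6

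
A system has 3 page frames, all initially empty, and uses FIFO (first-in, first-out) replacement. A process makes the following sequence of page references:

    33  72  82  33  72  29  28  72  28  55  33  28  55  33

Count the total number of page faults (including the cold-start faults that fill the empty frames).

33 -> fault, frames (33)
72 -> fault, frames (33 72)
82 -> fault, frames (33 72 82)
33 -> hit
72 -> hit
29 -> fault, evict 33, frames (72 82 29)
28 -> fault, evict 72, frames (82 29 28)
72 -> fault, evict 82, frames (29 28 72)
28 -> hit
55 -> fault, evict 29, frames (28 72 55)
33 -> fault, evict 28, frames (72 55 33)
28 -> fault, evict 72, frames (55 33 28)
55 -> hit
33 -> hit
Page faults: 9.

9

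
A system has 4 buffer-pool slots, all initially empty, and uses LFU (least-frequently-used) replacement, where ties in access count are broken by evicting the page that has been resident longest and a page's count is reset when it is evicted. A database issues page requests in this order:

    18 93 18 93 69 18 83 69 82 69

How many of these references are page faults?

18 → miss, frames [18]
93 → miss, frames [18, 93]
18 → hit
93 → hit
69 → miss, frames [18, 93, 69]
18 → hit
83 → miss, frames [18, 93, 69, 83]
69 → hit
82 → miss, evict 83, frames [18, 93, 69, 82]
69 → hit
Page faults: 5.

5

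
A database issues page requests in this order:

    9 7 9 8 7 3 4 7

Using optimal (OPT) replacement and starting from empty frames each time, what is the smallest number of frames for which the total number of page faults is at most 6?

2

f=1: 8 faults
f=2: 5 faults
f=3: 5 faults
f=4: 5 faults
f=5: 5 faults
Smallest f with faults ≤ 6 is 2.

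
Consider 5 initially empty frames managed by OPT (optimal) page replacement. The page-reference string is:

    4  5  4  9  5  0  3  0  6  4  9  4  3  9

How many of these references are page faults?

6

4 → miss, frames [4]
5 → miss, frames [4, 5]
4 → hit
9 → miss, frames [4, 5, 9]
5 → hit
0 → miss, frames [4, 5, 9, 0]
3 → miss, frames [4, 5, 9, 0, 3]
0 → hit
6 → miss, evict 0, frames [4, 5, 9, 3, 6]
4 → hit
9 → hit
4 → hit
3 → hit
9 → hit
Page faults: 6.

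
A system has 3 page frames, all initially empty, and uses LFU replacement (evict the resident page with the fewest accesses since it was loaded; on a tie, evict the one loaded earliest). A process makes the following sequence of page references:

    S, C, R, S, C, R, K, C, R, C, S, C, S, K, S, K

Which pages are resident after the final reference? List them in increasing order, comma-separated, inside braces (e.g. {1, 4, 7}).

{C, K, R}

S -> miss, frames [S]
C -> miss, frames [S, C]
R -> miss, frames [S, C, R]
S -> hit
C -> hit
R -> hit
K -> miss, evict S, frames [C, R, K]
C -> hit
R -> hit
C -> hit
S -> miss, evict K, frames [C, R, S]
C -> hit
S -> hit
K -> miss, evict S, frames [C, R, K]
S -> miss, evict K, frames [C, R, S]
K -> miss, evict S, frames [C, R, K]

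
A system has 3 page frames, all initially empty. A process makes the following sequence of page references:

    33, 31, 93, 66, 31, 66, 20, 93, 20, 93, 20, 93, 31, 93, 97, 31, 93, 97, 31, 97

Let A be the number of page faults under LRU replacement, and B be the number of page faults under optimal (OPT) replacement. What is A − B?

Under LRU: F F F F . . F F . . . . F . F . . . . . → 8 faults.
Under OPT: F F F F . . F . . . . . . . F . . . . . → 6 faults.
A − B = 8 − 6 = 2.

2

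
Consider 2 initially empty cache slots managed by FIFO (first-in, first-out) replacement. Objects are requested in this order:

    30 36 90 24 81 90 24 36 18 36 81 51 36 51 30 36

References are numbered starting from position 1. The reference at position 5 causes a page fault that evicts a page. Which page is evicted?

pos 1: 30 -> miss, frames (30)
pos 2: 36 -> miss, frames (30 36)
pos 3: 90 -> miss, evict 30, frames (36 90)
pos 4: 24 -> miss, evict 36, frames (90 24)
pos 5: 81 -> miss, evict 90, frames (24 81)
At position 5, page 90 is evicted.

90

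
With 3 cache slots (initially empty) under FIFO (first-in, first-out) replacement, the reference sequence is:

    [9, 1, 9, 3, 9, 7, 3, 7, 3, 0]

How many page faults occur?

5

9 → miss, frames [9]
1 → miss, frames [9, 1]
9 → hit
3 → miss, frames [9, 1, 3]
9 → hit
7 → miss, evict 9, frames [1, 3, 7]
3 → hit
7 → hit
3 → hit
0 → miss, evict 1, frames [3, 7, 0]
Page faults: 5.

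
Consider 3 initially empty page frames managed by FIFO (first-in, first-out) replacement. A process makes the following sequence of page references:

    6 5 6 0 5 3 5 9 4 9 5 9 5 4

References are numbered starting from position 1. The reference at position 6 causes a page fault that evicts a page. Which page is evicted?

6

pos 1: 6 → miss, frames [6]
pos 2: 5 → miss, frames [6, 5]
pos 3: 6 → hit
pos 4: 0 → miss, frames [6, 5, 0]
pos 5: 5 → hit
pos 6: 3 → miss, evict 6, frames [5, 0, 3]
At position 6, page 6 is evicted.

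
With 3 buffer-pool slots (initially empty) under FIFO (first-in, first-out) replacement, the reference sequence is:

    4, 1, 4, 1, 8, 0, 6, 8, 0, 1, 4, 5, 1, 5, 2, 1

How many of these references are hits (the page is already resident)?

4 → fault, frames (4)
1 → fault, frames (4 1)
4 → hit
1 → hit
8 → fault, frames (4 1 8)
0 → fault, evict 4, frames (1 8 0)
6 → fault, evict 1, frames (8 0 6)
8 → hit
0 → hit
1 → fault, evict 8, frames (0 6 1)
4 → fault, evict 0, frames (6 1 4)
5 → fault, evict 6, frames (1 4 5)
1 → hit
5 → hit
2 → fault, evict 1, frames (4 5 2)
1 → fault, evict 4, frames (5 2 1)
Hits: 6.

6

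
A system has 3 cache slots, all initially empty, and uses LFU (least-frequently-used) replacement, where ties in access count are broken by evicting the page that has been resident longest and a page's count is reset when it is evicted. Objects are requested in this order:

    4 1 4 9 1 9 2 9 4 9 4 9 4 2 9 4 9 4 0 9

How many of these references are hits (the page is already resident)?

13

4 -> fault, frames (4)
1 -> fault, frames (4 1)
4 -> hit
9 -> fault, frames (4 1 9)
1 -> hit
9 -> hit
2 -> fault, evict 4, frames (1 9 2)
9 -> hit
4 -> fault, evict 2, frames (1 9 4)
9 -> hit
4 -> hit
9 -> hit
4 -> hit
2 -> fault, evict 1, frames (9 4 2)
9 -> hit
4 -> hit
9 -> hit
4 -> hit
0 -> fault, evict 2, frames (9 4 0)
9 -> hit
Hits: 13.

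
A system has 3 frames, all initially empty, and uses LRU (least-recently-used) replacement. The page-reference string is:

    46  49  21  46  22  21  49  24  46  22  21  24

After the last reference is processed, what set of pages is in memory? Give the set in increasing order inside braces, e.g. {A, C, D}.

{21, 22, 24}

46: miss, frames {46}
49: miss, frames {46,49}
21: miss, frames {46,49,21}
46: hit
22: miss, evict 49, frames {21,46,22}
21: hit
49: miss, evict 46, frames {22,21,49}
24: miss, evict 22, frames {21,49,24}
46: miss, evict 21, frames {49,24,46}
22: miss, evict 49, frames {24,46,22}
21: miss, evict 24, frames {46,22,21}
24: miss, evict 46, frames {22,21,24}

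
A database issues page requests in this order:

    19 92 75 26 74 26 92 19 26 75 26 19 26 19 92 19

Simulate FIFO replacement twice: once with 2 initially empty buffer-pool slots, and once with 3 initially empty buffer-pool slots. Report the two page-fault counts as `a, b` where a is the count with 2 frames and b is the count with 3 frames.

2 frames: F F F F F . F F F F . F F . F F → 13 faults.
3 frames: F F F F F . F F F F . . . . F F → 11 faults.
11 < 13: adding a frame reduced faults, as is typical.

13, 11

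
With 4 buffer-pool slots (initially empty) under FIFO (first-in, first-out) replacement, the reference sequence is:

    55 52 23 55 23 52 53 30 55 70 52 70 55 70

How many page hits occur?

6

55: miss, frames [55]
52: miss, frames [55, 52]
23: miss, frames [55, 52, 23]
55: hit
23: hit
52: hit
53: miss, frames [55, 52, 23, 53]
30: miss, evict 55, frames [52, 23, 53, 30]
55: miss, evict 52, frames [23, 53, 30, 55]
70: miss, evict 23, frames [53, 30, 55, 70]
52: miss, evict 53, frames [30, 55, 70, 52]
70: hit
55: hit
70: hit
Hits: 6.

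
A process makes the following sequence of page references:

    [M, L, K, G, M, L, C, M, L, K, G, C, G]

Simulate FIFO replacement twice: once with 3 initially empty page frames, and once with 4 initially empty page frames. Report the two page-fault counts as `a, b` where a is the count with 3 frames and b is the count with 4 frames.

9, 10

3 frames: F F F F F F F . . F F . . → 9 faults.
4 frames: F F F F . . F F F F F F . → 10 faults.
10 > 9: adding a frame increased faults — Belady's anomaly.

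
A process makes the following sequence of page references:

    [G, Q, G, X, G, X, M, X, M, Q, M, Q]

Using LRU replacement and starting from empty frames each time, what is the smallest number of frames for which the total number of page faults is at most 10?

f=1: 12 faults
f=2: 5 faults
f=3: 5 faults
f=4: 4 faults
Smallest f with faults ≤ 10 is 2.

2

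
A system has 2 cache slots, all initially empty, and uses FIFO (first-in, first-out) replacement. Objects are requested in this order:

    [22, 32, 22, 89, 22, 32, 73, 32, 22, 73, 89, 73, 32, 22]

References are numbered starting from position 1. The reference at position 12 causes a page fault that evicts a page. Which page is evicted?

22

pos 1: 22 -> miss, frames [22]
pos 2: 32 -> miss, frames [22, 32]
pos 3: 22 -> hit
pos 4: 89 -> miss, evict 22, frames [32, 89]
pos 5: 22 -> miss, evict 32, frames [89, 22]
pos 6: 32 -> miss, evict 89, frames [22, 32]
pos 7: 73 -> miss, evict 22, frames [32, 73]
pos 8: 32 -> hit
pos 9: 22 -> miss, evict 32, frames [73, 22]
pos 10: 73 -> hit
pos 11: 89 -> miss, evict 73, frames [22, 89]
pos 12: 73 -> miss, evict 22, frames [89, 73]
At position 12, page 22 is evicted.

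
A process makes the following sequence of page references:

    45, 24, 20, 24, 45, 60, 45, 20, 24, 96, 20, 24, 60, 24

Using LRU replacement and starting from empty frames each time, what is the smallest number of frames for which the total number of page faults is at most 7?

f=1: 14 faults
f=2: 11 faults
f=3: 8 faults
f=4: 6 faults
f=5: 5 faults
Smallest f with faults ≤ 7 is 4.

4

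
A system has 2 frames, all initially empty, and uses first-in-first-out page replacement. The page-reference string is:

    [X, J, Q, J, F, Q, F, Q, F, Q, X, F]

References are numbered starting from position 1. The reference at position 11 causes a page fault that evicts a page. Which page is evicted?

Q

pos 1: X → fault, frames [X]
pos 2: J → fault, frames [X, J]
pos 3: Q → fault, evict X, frames [J, Q]
pos 4: J → hit
pos 5: F → fault, evict J, frames [Q, F]
pos 6: Q → hit
pos 7: F → hit
pos 8: Q → hit
pos 9: F → hit
pos 10: Q → hit
pos 11: X → fault, evict Q, frames [F, X]
At position 11, page Q is evicted.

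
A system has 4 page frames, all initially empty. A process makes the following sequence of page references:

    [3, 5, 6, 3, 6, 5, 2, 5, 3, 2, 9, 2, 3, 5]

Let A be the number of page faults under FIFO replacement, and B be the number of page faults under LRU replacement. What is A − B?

2

Under FIFO: F F F . . . F . . . F . F F → 7 faults.
Under LRU: F F F . . . F . . . F . . . → 5 faults.
A − B = 7 − 5 = 2.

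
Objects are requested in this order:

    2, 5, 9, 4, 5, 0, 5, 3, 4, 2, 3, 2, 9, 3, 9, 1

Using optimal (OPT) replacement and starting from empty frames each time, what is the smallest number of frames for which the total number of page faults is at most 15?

2

f=1: 16 faults
f=2: 10 faults
f=3: 9 faults
f=4: 8 faults
f=5: 7 faults
f=6: 7 faults
f=7: 7 faults
Smallest f with faults ≤ 15 is 2.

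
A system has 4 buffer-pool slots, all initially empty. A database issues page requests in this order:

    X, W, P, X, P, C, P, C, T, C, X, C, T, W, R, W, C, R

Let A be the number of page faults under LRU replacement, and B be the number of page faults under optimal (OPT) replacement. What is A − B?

1

Under LRU: F F F . . F . . F . . . . F F . . . → 7 faults.
Under OPT: F F F . . F . . F . . . . . F . . . → 6 faults.
A − B = 7 − 6 = 1.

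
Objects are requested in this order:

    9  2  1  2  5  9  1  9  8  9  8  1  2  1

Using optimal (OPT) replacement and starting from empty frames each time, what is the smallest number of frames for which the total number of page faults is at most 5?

f=1: 14 faults
f=2: 8 faults
f=3: 6 faults
f=4: 5 faults
f=5: 5 faults
Smallest f with faults ≤ 5 is 4.

4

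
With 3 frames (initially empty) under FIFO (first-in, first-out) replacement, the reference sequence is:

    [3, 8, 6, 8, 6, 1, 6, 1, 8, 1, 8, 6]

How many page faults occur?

3: fault, frames {3}
8: fault, frames {3,8}
6: fault, frames {3,8,6}
8: hit
6: hit
1: fault, evict 3, frames {8,6,1}
6: hit
1: hit
8: hit
1: hit
8: hit
6: hit
Page faults: 4.

4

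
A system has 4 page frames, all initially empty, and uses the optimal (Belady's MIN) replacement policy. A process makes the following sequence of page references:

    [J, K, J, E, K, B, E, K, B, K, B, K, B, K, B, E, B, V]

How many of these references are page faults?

J: fault, frames [J]
K: fault, frames [J, K]
J: hit
E: fault, frames [J, K, E]
K: hit
B: fault, frames [J, K, E, B]
E: hit
K: hit
B: hit
K: hit
B: hit
K: hit
B: hit
K: hit
B: hit
E: hit
B: hit
V: fault, evict B, frames [J, K, E, V]
Page faults: 5.

5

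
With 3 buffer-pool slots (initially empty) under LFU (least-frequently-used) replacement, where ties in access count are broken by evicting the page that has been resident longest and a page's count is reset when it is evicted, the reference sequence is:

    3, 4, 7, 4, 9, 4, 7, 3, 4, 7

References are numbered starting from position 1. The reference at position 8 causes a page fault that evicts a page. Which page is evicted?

9

pos 1: 3 -> miss, frames (3)
pos 2: 4 -> miss, frames (3 4)
pos 3: 7 -> miss, frames (3 4 7)
pos 4: 4 -> hit
pos 5: 9 -> miss, evict 3, frames (4 7 9)
pos 6: 4 -> hit
pos 7: 7 -> hit
pos 8: 3 -> miss, evict 9, frames (4 7 3)
At position 8, page 9 is evicted.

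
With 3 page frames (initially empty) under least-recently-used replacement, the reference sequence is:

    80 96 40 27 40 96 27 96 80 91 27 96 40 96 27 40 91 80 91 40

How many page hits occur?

9

80: fault, frames {80}
96: fault, frames {80,96}
40: fault, frames {80,96,40}
27: fault, evict 80, frames {96,40,27}
40: hit
96: hit
27: hit
96: hit
80: fault, evict 40, frames {27,96,80}
91: fault, evict 27, frames {96,80,91}
27: fault, evict 96, frames {80,91,27}
96: fault, evict 80, frames {91,27,96}
40: fault, evict 91, frames {27,96,40}
96: hit
27: hit
40: hit
91: fault, evict 96, frames {27,40,91}
80: fault, evict 27, frames {40,91,80}
91: hit
40: hit
Hits: 9.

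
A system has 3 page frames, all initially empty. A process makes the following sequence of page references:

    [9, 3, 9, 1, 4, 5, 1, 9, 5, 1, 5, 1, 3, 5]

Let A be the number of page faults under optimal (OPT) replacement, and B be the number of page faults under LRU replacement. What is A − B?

-1

Under OPT: F F . F F F . . . . . . F . → 6 faults.
Under LRU: F F . F F F . F . . . . F . → 7 faults.
A − B = 6 − 7 = -1.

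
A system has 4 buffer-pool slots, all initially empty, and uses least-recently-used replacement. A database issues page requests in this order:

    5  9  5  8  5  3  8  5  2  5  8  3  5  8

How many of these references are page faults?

5

5 -> miss, frames {5}
9 -> miss, frames {5,9}
5 -> hit
8 -> miss, frames {9,5,8}
5 -> hit
3 -> miss, frames {9,8,5,3}
8 -> hit
5 -> hit
2 -> miss, evict 9, frames {3,8,5,2}
5 -> hit
8 -> hit
3 -> hit
5 -> hit
8 -> hit
Page faults: 5.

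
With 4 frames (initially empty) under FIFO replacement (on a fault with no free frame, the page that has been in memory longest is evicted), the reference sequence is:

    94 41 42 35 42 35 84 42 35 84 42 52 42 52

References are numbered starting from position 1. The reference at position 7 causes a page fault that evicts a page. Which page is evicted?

94

pos 1: 94: miss, frames [94]
pos 2: 41: miss, frames [94, 41]
pos 3: 42: miss, frames [94, 41, 42]
pos 4: 35: miss, frames [94, 41, 42, 35]
pos 5: 42: hit
pos 6: 35: hit
pos 7: 84: miss, evict 94, frames [41, 42, 35, 84]
At position 7, page 94 is evicted.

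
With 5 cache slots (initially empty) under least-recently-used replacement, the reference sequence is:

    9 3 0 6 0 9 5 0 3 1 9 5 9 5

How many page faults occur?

9: fault, frames [9]
3: fault, frames [9, 3]
0: fault, frames [9, 3, 0]
6: fault, frames [9, 3, 0, 6]
0: hit
9: hit
5: fault, frames [3, 6, 0, 9, 5]
0: hit
3: hit
1: fault, evict 6, frames [9, 5, 0, 3, 1]
9: hit
5: hit
9: hit
5: hit
Page faults: 6.

6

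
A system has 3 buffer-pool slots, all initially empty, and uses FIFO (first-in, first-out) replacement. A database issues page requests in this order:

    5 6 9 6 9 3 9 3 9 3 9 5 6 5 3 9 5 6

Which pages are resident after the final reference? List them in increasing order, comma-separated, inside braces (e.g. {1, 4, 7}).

5: miss, frames (5)
6: miss, frames (5 6)
9: miss, frames (5 6 9)
6: hit
9: hit
3: miss, evict 5, frames (6 9 3)
9: hit
3: hit
9: hit
3: hit
9: hit
5: miss, evict 6, frames (9 3 5)
6: miss, evict 9, frames (3 5 6)
5: hit
3: hit
9: miss, evict 3, frames (5 6 9)
5: hit
6: hit

{5, 6, 9}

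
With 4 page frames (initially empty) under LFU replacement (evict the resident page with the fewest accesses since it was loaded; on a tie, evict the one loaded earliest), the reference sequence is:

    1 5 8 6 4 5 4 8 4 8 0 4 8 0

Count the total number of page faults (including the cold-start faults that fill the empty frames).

6

1 -> fault, frames {1}
5 -> fault, frames {1,5}
8 -> fault, frames {1,5,8}
6 -> fault, frames {1,5,8,6}
4 -> fault, evict 1, frames {5,8,6,4}
5 -> hit
4 -> hit
8 -> hit
4 -> hit
8 -> hit
0 -> fault, evict 6, frames {5,8,4,0}
4 -> hit
8 -> hit
0 -> hit
Page faults: 6.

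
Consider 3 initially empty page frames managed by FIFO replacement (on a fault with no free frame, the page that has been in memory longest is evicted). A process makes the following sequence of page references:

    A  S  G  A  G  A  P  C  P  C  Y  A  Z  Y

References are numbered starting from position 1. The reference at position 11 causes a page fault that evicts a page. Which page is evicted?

G

pos 1: A → fault, frames (A)
pos 2: S → fault, frames (A S)
pos 3: G → fault, frames (A S G)
pos 4: A → hit
pos 5: G → hit
pos 6: A → hit
pos 7: P → fault, evict A, frames (S G P)
pos 8: C → fault, evict S, frames (G P C)
pos 9: P → hit
pos 10: C → hit
pos 11: Y → fault, evict G, frames (P C Y)
At position 11, page G is evicted.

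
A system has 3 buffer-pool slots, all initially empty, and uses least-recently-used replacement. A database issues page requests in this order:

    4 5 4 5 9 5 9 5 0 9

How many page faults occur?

4: fault, frames {4}
5: fault, frames {4,5}
4: hit
5: hit
9: fault, frames {4,5,9}
5: hit
9: hit
5: hit
0: fault, evict 4, frames {9,5,0}
9: hit
Page faults: 4.

4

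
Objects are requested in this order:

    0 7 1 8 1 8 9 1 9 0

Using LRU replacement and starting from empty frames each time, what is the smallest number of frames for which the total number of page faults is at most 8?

f=1: 10 faults
f=2: 7 faults
f=3: 6 faults
f=4: 6 faults
f=5: 5 faults
Smallest f with faults ≤ 8 is 2.

2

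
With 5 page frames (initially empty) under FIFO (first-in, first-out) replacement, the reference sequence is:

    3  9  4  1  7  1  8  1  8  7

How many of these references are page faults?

6

3 -> miss, frames (3)
9 -> miss, frames (3 9)
4 -> miss, frames (3 9 4)
1 -> miss, frames (3 9 4 1)
7 -> miss, frames (3 9 4 1 7)
1 -> hit
8 -> miss, evict 3, frames (9 4 1 7 8)
1 -> hit
8 -> hit
7 -> hit
Page faults: 6.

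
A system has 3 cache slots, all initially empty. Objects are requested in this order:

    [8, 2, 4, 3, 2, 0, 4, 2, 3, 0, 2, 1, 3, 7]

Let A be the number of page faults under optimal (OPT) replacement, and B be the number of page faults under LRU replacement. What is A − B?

-3

Under OPT: F F F F . F . . F . . F . F → 8 faults.
Under LRU: F F F F . F F . F F . F F F → 11 faults.
A − B = 8 − 11 = -3.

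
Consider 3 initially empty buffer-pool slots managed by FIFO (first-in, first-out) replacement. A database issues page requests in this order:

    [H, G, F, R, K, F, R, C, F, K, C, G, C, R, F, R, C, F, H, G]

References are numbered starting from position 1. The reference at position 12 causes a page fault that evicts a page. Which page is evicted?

K

pos 1: H: fault, frames (H)
pos 2: G: fault, frames (H G)
pos 3: F: fault, frames (H G F)
pos 4: R: fault, evict H, frames (G F R)
pos 5: K: fault, evict G, frames (F R K)
pos 6: F: hit
pos 7: R: hit
pos 8: C: fault, evict F, frames (R K C)
pos 9: F: fault, evict R, frames (K C F)
pos 10: K: hit
pos 11: C: hit
pos 12: G: fault, evict K, frames (C F G)
At position 12, page K is evicted.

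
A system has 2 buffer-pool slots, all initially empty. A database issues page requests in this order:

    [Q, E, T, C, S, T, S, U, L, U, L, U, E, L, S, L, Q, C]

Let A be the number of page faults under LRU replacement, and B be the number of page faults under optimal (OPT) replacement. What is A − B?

Under LRU: F F F F F F . F F . . . F F F . F F → 13 faults.
Under OPT: F F F F F . . F F . . . F . F . F F → 11 faults.
A − B = 13 − 11 = 2.

2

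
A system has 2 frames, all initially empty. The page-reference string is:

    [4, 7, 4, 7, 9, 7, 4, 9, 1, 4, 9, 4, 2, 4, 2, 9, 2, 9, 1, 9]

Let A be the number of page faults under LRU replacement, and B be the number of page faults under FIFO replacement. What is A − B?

Under LRU: F F . . F . F F F F F . F . . F . . F . → 11 faults.
Under FIFO: F F . . F . F . F . F F F . . F . . F . → 10 faults.
A − B = 11 − 10 = 1.

1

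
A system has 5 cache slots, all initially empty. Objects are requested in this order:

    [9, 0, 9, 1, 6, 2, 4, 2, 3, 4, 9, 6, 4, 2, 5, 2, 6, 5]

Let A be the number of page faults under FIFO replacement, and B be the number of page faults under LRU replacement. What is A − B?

1

Under FIFO: F F . F F F F . F . F . . . F . F . → 10 faults.
Under LRU: F F . F F F F . F . F . . . F . . . → 9 faults.
A − B = 10 − 9 = 1.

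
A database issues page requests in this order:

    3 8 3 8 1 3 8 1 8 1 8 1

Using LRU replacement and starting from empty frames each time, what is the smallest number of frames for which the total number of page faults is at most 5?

f=1: 12 faults
f=2: 6 faults
f=3: 3 faults
Smallest f with faults ≤ 5 is 3.

3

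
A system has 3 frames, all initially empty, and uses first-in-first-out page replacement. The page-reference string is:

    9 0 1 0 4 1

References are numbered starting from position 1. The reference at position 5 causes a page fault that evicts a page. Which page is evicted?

pos 1: 9 -> miss, frames {9}
pos 2: 0 -> miss, frames {9,0}
pos 3: 1 -> miss, frames {9,0,1}
pos 4: 0 -> hit
pos 5: 4 -> miss, evict 9, frames {0,1,4}
At position 5, page 9 is evicted.

9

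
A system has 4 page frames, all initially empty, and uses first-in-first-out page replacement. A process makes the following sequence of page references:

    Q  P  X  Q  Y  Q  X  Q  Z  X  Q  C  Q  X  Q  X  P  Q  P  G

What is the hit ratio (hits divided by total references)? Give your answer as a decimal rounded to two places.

0.50

Q -> fault, frames {Q}
P -> fault, frames {Q,P}
X -> fault, frames {Q,P,X}
Q -> hit
Y -> fault, frames {Q,P,X,Y}
Q -> hit
X -> hit
Q -> hit
Z -> fault, evict Q, frames {P,X,Y,Z}
X -> hit
Q -> fault, evict P, frames {X,Y,Z,Q}
C -> fault, evict X, frames {Y,Z,Q,C}
Q -> hit
X -> fault, evict Y, frames {Z,Q,C,X}
Q -> hit
X -> hit
P -> fault, evict Z, frames {Q,C,X,P}
Q -> hit
P -> hit
G -> fault, evict Q, frames {C,X,P,G}
Hits: 10 of 20 references → 10/20 = 0.5000.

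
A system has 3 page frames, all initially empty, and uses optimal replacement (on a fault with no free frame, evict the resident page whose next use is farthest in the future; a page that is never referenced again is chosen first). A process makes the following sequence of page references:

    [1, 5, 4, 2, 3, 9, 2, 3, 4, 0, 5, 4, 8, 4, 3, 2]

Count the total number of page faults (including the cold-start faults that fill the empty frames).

1: miss, frames (1)
5: miss, frames (1 5)
4: miss, frames (1 5 4)
2: miss, evict 1, frames (5 4 2)
3: miss, evict 5, frames (4 2 3)
9: miss, evict 4, frames (2 3 9)
2: hit
3: hit
4: miss, evict 9, frames (2 3 4)
0: miss, evict 2, frames (3 4 0)
5: miss, evict 0, frames (3 4 5)
4: hit
8: miss, evict 5, frames (3 4 8)
4: hit
3: hit
2: miss, evict 8, frames (3 4 2)
Page faults: 11.

11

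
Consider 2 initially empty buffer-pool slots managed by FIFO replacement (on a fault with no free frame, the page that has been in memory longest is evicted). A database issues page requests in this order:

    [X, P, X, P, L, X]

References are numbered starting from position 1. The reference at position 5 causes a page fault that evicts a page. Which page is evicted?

pos 1: X → fault, frames (X)
pos 2: P → fault, frames (X P)
pos 3: X → hit
pos 4: P → hit
pos 5: L → fault, evict X, frames (P L)
At position 5, page X is evicted.

X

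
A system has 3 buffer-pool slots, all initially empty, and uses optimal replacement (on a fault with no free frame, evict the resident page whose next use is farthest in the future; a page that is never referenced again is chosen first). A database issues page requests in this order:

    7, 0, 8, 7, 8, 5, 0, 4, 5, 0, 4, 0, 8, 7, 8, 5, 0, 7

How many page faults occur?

7 → miss, frames (7)
0 → miss, frames (7 0)
8 → miss, frames (7 0 8)
7 → hit
8 → hit
5 → miss, evict 7, frames (0 8 5)
0 → hit
4 → miss, evict 8, frames (0 5 4)
5 → hit
0 → hit
4 → hit
0 → hit
8 → miss, evict 4, frames (0 5 8)
7 → miss, evict 0, frames (5 8 7)
8 → hit
5 → hit
0 → miss, evict 8, frames (5 7 0)
7 → hit
Page faults: 8.

8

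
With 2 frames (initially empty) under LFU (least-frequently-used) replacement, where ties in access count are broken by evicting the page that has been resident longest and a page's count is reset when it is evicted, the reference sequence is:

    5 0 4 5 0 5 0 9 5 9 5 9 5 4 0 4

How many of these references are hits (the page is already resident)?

5 -> fault, frames {5}
0 -> fault, frames {5,0}
4 -> fault, evict 5, frames {0,4}
5 -> fault, evict 0, frames {4,5}
0 -> fault, evict 4, frames {5,0}
5 -> hit
0 -> hit
9 -> fault, evict 5, frames {0,9}
5 -> fault, evict 9, frames {0,5}
9 -> fault, evict 5, frames {0,9}
5 -> fault, evict 9, frames {0,5}
9 -> fault, evict 5, frames {0,9}
5 -> fault, evict 9, frames {0,5}
4 -> fault, evict 5, frames {0,4}
0 -> hit
4 -> hit
Hits: 4.

4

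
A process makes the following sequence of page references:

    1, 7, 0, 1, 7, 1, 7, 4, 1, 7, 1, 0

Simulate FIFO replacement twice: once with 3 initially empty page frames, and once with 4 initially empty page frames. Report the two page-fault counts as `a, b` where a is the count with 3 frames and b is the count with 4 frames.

7, 4

3 frames: F F F . . . . F F F . F → 7 faults.
4 frames: F F F . . . . F . . . . → 4 faults.
4 < 7: adding a frame reduced faults, as is typical.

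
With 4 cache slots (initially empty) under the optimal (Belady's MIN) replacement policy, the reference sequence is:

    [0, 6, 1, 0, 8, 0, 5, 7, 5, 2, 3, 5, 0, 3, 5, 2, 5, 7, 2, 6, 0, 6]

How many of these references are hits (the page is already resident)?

0: fault, frames (0)
6: fault, frames (0 6)
1: fault, frames (0 6 1)
0: hit
8: fault, frames (0 6 1 8)
0: hit
5: fault, evict 8, frames (0 6 1 5)
7: fault, evict 1, frames (0 6 5 7)
5: hit
2: fault, evict 6, frames (0 5 7 2)
3: fault, evict 7, frames (0 5 2 3)
5: hit
0: hit
3: hit
5: hit
2: hit
5: hit
7: fault, evict 3, frames (0 5 2 7)
2: hit
6: fault, evict 7, frames (0 5 2 6)
0: hit
6: hit
Hits: 12.

12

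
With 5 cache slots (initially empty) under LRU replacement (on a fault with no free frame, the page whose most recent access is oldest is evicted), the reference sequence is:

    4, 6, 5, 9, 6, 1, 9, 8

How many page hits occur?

2

4: miss, frames {4}
6: miss, frames {4,6}
5: miss, frames {4,6,5}
9: miss, frames {4,6,5,9}
6: hit
1: miss, frames {4,5,9,6,1}
9: hit
8: miss, evict 4, frames {5,6,1,9,8}
Hits: 2.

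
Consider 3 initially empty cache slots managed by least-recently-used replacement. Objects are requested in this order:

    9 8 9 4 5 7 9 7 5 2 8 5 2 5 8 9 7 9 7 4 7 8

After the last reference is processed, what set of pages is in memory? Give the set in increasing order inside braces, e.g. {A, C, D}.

9 → miss, frames (9)
8 → miss, frames (9 8)
9 → hit
4 → miss, frames (8 9 4)
5 → miss, evict 8, frames (9 4 5)
7 → miss, evict 9, frames (4 5 7)
9 → miss, evict 4, frames (5 7 9)
7 → hit
5 → hit
2 → miss, evict 9, frames (7 5 2)
8 → miss, evict 7, frames (5 2 8)
5 → hit
2 → hit
5 → hit
8 → hit
9 → miss, evict 2, frames (5 8 9)
7 → miss, evict 5, frames (8 9 7)
9 → hit
7 → hit
4 → miss, evict 8, frames (9 7 4)
7 → hit
8 → miss, evict 9, frames (4 7 8)

{4, 7, 8}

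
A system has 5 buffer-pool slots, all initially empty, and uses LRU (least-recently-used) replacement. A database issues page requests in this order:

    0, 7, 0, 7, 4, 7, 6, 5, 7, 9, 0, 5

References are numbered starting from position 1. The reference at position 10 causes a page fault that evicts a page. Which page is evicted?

pos 1: 0 -> miss, frames [0]
pos 2: 7 -> miss, frames [0, 7]
pos 3: 0 -> hit
pos 4: 7 -> hit
pos 5: 4 -> miss, frames [0, 7, 4]
pos 6: 7 -> hit
pos 7: 6 -> miss, frames [0, 4, 7, 6]
pos 8: 5 -> miss, frames [0, 4, 7, 6, 5]
pos 9: 7 -> hit
pos 10: 9 -> miss, evict 0, frames [4, 6, 5, 7, 9]
At position 10, page 0 is evicted.

0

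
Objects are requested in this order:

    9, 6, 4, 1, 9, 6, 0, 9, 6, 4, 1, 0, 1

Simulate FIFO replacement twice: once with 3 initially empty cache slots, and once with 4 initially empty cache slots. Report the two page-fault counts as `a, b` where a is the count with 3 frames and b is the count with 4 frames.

9, 10

3 frames: F F F F F F F . . F F . . → 9 faults.
4 frames: F F F F . . F F F F F F . → 10 faults.
10 > 9: adding a frame increased faults — Belady's anomaly.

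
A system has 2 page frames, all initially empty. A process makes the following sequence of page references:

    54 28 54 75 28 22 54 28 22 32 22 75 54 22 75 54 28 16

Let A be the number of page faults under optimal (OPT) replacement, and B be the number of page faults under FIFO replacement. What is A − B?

Under OPT: F F . F . F F . F F . F F . F . F F → 12 faults.
Under FIFO: F F . F . F F F F F . F F F F F F F → 15 faults.
A − B = 12 − 15 = -3.

-3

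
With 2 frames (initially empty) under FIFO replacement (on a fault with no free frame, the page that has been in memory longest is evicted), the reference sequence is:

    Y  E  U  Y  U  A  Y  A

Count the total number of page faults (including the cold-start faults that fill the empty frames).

Y -> fault, frames (Y)
E -> fault, frames (Y E)
U -> fault, evict Y, frames (E U)
Y -> fault, evict E, frames (U Y)
U -> hit
A -> fault, evict U, frames (Y A)
Y -> hit
A -> hit
Page faults: 5.

5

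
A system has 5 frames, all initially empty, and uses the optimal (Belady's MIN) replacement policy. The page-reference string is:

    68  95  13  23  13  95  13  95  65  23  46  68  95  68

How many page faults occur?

68 -> miss, frames [68]
95 -> miss, frames [68, 95]
13 -> miss, frames [68, 95, 13]
23 -> miss, frames [68, 95, 13, 23]
13 -> hit
95 -> hit
13 -> hit
95 -> hit
65 -> miss, frames [68, 95, 13, 23, 65]
23 -> hit
46 -> miss, evict 65, frames [68, 95, 13, 23, 46]
68 -> hit
95 -> hit
68 -> hit
Page faults: 6.

6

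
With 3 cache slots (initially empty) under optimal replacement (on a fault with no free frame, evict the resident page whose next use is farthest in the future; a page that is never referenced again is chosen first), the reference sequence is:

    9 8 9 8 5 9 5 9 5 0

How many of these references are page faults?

9: fault, frames (9)
8: fault, frames (9 8)
9: hit
8: hit
5: fault, frames (9 8 5)
9: hit
5: hit
9: hit
5: hit
0: fault, evict 5, frames (9 8 0)
Page faults: 4.

4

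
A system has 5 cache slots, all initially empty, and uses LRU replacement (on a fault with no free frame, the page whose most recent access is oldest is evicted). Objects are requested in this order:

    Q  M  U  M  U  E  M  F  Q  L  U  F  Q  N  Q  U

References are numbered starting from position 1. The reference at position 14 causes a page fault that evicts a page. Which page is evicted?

pos 1: Q → fault, frames [Q]
pos 2: M → fault, frames [Q, M]
pos 3: U → fault, frames [Q, M, U]
pos 4: M → hit
pos 5: U → hit
pos 6: E → fault, frames [Q, M, U, E]
pos 7: M → hit
pos 8: F → fault, frames [Q, U, E, M, F]
pos 9: Q → hit
pos 10: L → fault, evict U, frames [E, M, F, Q, L]
pos 11: U → fault, evict E, frames [M, F, Q, L, U]
pos 12: F → hit
pos 13: Q → hit
pos 14: N → fault, evict M, frames [L, U, F, Q, N]
At position 14, page M is evicted.

M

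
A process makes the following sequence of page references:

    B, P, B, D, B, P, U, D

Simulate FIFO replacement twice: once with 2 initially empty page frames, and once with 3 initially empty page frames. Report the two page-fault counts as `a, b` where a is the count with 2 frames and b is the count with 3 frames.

7, 4

2 frames: F F . F F F F F → 7 faults.
3 frames: F F . F . . F . → 4 faults.
4 < 7: adding a frame reduced faults, as is typical.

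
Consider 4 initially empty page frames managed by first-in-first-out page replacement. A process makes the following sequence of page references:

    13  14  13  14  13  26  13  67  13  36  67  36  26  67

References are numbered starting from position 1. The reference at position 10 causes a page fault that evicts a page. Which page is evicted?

pos 1: 13: fault, frames [13]
pos 2: 14: fault, frames [13, 14]
pos 3: 13: hit
pos 4: 14: hit
pos 5: 13: hit
pos 6: 26: fault, frames [13, 14, 26]
pos 7: 13: hit
pos 8: 67: fault, frames [13, 14, 26, 67]
pos 9: 13: hit
pos 10: 36: fault, evict 13, frames [14, 26, 67, 36]
At position 10, page 13 is evicted.

13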